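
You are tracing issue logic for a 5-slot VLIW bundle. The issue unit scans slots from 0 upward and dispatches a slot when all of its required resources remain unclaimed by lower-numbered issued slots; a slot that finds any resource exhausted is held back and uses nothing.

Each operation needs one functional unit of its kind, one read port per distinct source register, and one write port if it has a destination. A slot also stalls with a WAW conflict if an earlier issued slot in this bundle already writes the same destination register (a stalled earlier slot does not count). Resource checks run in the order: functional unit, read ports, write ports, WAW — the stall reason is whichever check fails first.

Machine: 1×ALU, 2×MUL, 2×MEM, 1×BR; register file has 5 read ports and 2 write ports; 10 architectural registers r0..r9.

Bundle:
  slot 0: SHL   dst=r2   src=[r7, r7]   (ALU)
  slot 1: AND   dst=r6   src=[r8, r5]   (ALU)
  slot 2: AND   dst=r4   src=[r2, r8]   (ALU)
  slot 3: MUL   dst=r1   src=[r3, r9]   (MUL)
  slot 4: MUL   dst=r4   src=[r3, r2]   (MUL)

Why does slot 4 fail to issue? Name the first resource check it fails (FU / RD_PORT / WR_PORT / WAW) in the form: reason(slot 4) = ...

  0. ALU→r2 ⇒ go  {0A/2Mu/2Ld/1B | 4r 1w}
  1. ALU→r6 ⇒ no(FU)  {0A/2Mu/2Ld/1B | 4r 1w}
  2. ALU→r4 ⇒ no(FU)  {0A/2Mu/2Ld/1B | 4r 1w}
  3. MUL→r1 ⇒ go  {0A/1Mu/2Ld/1B | 2r 0w}
  4. MUL→r4 ⇒ no(WR_PORT)  {0A/1Mu/2Ld/1B | 2r 0w}

reason(slot 4) = WR_PORT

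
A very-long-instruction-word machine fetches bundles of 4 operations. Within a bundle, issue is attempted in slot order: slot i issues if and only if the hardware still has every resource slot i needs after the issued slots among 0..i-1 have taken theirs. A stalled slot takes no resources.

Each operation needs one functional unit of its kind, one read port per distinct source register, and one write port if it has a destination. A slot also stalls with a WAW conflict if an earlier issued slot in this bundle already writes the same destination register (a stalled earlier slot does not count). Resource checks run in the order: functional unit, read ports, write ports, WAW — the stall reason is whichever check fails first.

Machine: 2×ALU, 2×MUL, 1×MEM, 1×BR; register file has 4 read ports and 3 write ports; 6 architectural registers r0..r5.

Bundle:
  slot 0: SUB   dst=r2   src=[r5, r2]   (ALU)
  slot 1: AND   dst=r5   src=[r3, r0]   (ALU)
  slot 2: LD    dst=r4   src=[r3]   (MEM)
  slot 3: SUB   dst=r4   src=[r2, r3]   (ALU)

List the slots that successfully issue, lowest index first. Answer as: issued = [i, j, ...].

issued = [0, 1]

  0. ALU→r2 ⇒ go  {1A/2Mu/1Ld/1B | 2r 2w}
  1. ALU→r5 ⇒ go  {0A/2Mu/1Ld/1B | 0r 1w}
  2. MEM→r4 ⇒ no(RD_PORT)  {0A/2Mu/1Ld/1B | 0r 1w}
  3. ALU→r4 ⇒ no(FU)  {0A/2Mu/1Ld/1B | 0r 1w}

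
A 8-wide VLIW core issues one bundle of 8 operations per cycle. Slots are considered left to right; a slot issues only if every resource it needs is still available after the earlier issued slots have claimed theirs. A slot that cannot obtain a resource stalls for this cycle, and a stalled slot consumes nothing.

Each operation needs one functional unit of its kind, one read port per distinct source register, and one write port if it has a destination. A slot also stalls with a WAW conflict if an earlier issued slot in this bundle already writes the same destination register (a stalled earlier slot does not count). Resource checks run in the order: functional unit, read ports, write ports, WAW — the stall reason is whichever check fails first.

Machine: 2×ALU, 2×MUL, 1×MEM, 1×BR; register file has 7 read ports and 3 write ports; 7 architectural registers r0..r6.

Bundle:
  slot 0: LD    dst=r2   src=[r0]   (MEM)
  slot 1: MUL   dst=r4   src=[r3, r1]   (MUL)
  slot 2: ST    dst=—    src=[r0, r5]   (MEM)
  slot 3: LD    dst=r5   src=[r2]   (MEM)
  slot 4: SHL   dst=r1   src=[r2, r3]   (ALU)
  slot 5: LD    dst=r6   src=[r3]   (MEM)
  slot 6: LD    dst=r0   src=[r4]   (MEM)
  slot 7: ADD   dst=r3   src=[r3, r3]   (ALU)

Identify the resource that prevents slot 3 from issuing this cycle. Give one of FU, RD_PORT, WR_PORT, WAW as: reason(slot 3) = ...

reason(slot 3) = FU

  0. MEM→r2 ⇒ go  {2A/2Mu/0Ld/1B | 6r 2w}
  1. MUL→r4 ⇒ go  {2A/1Mu/0Ld/1B | 4r 1w}
  2. MEM ⇒ no(FU)  {2A/1Mu/0Ld/1B | 4r 1w}
  3. MEM→r5 ⇒ no(FU)  {2A/1Mu/0Ld/1B | 4r 1w}
  4. ALU→r1 ⇒ go  {1A/1Mu/0Ld/1B | 2r 0w}
  5. MEM→r6 ⇒ no(FU)  {1A/1Mu/0Ld/1B | 2r 0w}
  6. MEM→r0 ⇒ no(FU)  {1A/1Mu/0Ld/1B | 2r 0w}
  7. ALU→r3 ⇒ no(WR_PORT)  {1A/1Mu/0Ld/1B | 2r 0w}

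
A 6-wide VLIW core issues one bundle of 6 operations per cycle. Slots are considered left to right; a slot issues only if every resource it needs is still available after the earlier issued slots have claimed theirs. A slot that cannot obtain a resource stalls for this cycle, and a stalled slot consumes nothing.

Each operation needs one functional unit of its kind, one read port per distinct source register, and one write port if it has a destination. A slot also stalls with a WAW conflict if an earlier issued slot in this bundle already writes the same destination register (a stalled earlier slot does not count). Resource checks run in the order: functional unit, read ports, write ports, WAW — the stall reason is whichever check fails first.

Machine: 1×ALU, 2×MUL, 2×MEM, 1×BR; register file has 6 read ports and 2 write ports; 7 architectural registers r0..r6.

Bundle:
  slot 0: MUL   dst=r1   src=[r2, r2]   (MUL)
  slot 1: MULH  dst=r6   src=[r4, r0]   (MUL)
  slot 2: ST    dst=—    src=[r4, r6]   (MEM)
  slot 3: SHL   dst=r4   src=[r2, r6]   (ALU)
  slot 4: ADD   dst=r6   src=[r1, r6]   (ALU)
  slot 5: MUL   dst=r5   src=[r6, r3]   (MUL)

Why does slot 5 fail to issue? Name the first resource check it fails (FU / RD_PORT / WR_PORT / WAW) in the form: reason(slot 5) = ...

reason(slot 5) = FU

slot 0 (MUL): ISSUE — free A1,Mu1,Ld2,B1 rp5 wp1
slot 1 (MUL): ISSUE — free A1,Mu0,Ld2,B1 rp3 wp0
slot 2 (MEM): ISSUE — free A1,Mu0,Ld1,B1 rp1 wp0
slot 3 (ALU): stall RD_PORT — free A1,Mu0,Ld1,B1 rp1 wp0
slot 4 (ALU): stall RD_PORT — free A1,Mu0,Ld1,B1 rp1 wp0
slot 5 (MUL): stall FU — free A1,Mu0,Ld1,B1 rp1 wp0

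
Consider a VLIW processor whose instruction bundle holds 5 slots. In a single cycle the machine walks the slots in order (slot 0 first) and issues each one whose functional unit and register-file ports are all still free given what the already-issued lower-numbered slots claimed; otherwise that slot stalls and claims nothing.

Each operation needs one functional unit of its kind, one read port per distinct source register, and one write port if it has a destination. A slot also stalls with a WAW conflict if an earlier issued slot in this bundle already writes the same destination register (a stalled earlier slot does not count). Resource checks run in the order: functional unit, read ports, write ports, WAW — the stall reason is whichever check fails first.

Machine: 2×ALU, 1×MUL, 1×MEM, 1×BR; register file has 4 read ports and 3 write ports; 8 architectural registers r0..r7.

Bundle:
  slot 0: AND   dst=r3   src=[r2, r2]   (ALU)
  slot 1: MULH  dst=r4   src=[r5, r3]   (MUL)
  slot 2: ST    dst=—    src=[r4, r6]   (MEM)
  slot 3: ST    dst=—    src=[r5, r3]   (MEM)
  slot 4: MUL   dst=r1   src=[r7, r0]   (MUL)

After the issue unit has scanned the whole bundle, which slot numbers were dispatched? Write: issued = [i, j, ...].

issued = [0, 1]

  0. ALU→r3 ⇒ go  {1A/1Mu/1Ld/1B | 3r 2w}
  1. MUL→r4 ⇒ go  {1A/0Mu/1Ld/1B | 1r 1w}
  2. MEM ⇒ no(RD_PORT)  {1A/0Mu/1Ld/1B | 1r 1w}
  3. MEM ⇒ no(RD_PORT)  {1A/0Mu/1Ld/1B | 1r 1w}
  4. MUL→r1 ⇒ no(FU)  {1A/0Mu/1Ld/1B | 1r 1w}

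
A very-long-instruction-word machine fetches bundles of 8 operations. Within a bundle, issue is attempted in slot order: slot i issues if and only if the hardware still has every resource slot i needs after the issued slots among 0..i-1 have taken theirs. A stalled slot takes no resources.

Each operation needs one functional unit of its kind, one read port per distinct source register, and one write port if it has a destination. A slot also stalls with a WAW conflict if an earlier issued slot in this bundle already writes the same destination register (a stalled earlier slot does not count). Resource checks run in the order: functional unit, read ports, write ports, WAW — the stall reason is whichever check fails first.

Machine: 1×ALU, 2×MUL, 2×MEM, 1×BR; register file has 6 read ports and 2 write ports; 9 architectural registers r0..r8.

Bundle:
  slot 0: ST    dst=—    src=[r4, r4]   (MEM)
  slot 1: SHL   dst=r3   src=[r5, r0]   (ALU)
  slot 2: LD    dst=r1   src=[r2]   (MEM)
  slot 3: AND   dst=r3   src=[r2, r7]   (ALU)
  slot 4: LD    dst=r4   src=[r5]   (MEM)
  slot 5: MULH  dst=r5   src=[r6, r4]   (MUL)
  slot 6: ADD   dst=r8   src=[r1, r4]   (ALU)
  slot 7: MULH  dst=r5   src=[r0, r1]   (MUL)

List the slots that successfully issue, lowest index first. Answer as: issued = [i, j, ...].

issued = [0, 1, 2]

  0. MEM ⇒ go  {1A/2Mu/1Ld/1B | 5r 2w}
  1. ALU→r3 ⇒ go  {0A/2Mu/1Ld/1B | 3r 1w}
  2. MEM→r1 ⇒ go  {0A/2Mu/0Ld/1B | 2r 0w}
  3. ALU→r3 ⇒ no(FU)  {0A/2Mu/0Ld/1B | 2r 0w}
  4. MEM→r4 ⇒ no(FU)  {0A/2Mu/0Ld/1B | 2r 0w}
  5. MUL→r5 ⇒ no(WR_PORT)  {0A/2Mu/0Ld/1B | 2r 0w}
  6. ALU→r8 ⇒ no(FU)  {0A/2Mu/0Ld/1B | 2r 0w}
  7. MUL→r5 ⇒ no(WR_PORT)  {0A/2Mu/0Ld/1B | 2r 0w}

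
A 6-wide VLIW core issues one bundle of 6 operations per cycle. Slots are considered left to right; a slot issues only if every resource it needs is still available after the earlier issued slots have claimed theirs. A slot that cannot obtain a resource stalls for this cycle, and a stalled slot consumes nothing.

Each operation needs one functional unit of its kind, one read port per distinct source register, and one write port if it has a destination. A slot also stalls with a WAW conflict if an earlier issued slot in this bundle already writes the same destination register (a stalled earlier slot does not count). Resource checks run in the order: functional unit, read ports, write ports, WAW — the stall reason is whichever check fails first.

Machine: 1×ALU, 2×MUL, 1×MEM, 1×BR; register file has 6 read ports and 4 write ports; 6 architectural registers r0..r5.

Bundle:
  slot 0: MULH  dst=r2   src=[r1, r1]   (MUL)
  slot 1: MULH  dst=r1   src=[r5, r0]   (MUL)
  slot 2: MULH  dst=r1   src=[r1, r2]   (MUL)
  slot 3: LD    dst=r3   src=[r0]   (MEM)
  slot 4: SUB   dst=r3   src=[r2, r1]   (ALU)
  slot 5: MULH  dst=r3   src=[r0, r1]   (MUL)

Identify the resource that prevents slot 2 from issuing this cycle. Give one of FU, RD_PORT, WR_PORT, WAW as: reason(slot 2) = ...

[0] MUL needs rd=1 wr=1: ok; after: ALU=1 MUL=1 MEM=1 BR=1, R=5, W=3
[1] MUL needs rd=2 wr=1: ok; after: ALU=1 MUL=0 MEM=1 BR=1, R=3, W=2
[2] MUL needs rd=2 wr=1: FU; after: ALU=1 MUL=0 MEM=1 BR=1, R=3, W=2
[3] MEM needs rd=1 wr=1: ok; after: ALU=1 MUL=0 MEM=0 BR=1, R=2, W=1
[4] ALU needs rd=2 wr=1: WAW; after: ALU=1 MUL=0 MEM=0 BR=1, R=2, W=1
[5] MUL needs rd=2 wr=1: FU; after: ALU=1 MUL=0 MEM=0 BR=1, R=2, W=1

reason(slot 2) = FU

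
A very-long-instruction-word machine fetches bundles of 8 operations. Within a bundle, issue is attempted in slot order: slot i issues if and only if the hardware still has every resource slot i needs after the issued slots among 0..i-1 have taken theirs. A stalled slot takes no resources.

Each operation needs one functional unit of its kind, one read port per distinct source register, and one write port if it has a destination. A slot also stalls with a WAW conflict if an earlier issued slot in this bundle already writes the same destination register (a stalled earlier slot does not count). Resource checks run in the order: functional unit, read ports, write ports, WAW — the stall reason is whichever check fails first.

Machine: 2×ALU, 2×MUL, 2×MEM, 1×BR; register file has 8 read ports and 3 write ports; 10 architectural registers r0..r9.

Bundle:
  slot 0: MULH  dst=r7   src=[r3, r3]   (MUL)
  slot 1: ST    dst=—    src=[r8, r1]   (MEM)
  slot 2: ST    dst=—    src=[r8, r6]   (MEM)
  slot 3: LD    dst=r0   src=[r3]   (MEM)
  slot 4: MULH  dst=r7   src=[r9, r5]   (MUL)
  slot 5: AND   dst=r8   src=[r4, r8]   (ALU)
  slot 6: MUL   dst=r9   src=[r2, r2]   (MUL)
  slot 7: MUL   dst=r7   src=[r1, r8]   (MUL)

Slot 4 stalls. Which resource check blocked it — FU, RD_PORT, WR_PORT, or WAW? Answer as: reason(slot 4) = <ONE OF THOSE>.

reason(slot 4) = WAW

#0 MUL src=r3,r3 dispatched  <A:2 Mu:1 Ld:2 B:1 rd:7 wr:2>
#1 MEM src=r8,r1 dispatched  <A:2 Mu:1 Ld:1 B:1 rd:5 wr:2>
#2 MEM src=r8,r6 dispatched  <A:2 Mu:1 Ld:0 B:1 rd:3 wr:2>
#3 MEM src=r3 held:FU  <A:2 Mu:1 Ld:0 B:1 rd:3 wr:2>
#4 MUL src=r9,r5 held:WAW  <A:2 Mu:1 Ld:0 B:1 rd:3 wr:2>
#5 ALU src=r4,r8 dispatched  <A:1 Mu:1 Ld:0 B:1 rd:1 wr:1>
#6 MUL src=r2,r2 dispatched  <A:1 Mu:0 Ld:0 B:1 rd:0 wr:0>
#7 MUL src=r1,r8 held:FU  <A:1 Mu:0 Ld:0 B:1 rd:0 wr:0>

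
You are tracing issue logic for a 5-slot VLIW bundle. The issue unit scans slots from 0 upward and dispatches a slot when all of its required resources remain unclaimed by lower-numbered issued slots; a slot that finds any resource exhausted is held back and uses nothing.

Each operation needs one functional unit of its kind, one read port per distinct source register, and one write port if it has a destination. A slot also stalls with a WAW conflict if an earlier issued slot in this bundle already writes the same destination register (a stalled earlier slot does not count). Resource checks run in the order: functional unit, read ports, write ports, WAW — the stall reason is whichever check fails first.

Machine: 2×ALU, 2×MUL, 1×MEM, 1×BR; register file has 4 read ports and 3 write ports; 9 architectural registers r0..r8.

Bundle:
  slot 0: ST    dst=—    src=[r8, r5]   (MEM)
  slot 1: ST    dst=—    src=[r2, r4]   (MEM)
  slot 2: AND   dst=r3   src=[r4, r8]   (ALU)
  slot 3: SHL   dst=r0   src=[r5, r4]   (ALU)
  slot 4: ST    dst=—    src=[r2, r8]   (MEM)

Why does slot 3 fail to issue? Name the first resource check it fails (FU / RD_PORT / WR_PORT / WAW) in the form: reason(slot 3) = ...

reason(slot 3) = RD_PORT

(0) want 1×MEM +2rd +0wr — yes → AL2|MU2|ME0|BR1|rd2|wr3
(1) want 1×MEM +2rd +0wr — FU → AL2|MU2|ME0|BR1|rd2|wr3
(2) want 1×ALU +2rd +1wr — yes → AL1|MU2|ME0|BR1|rd0|wr2
(3) want 1×ALU +2rd +1wr — RD_PORT → AL1|MU2|ME0|BR1|rd0|wr2
(4) want 1×MEM +2rd +0wr — FU → AL1|MU2|ME0|BR1|rd0|wr2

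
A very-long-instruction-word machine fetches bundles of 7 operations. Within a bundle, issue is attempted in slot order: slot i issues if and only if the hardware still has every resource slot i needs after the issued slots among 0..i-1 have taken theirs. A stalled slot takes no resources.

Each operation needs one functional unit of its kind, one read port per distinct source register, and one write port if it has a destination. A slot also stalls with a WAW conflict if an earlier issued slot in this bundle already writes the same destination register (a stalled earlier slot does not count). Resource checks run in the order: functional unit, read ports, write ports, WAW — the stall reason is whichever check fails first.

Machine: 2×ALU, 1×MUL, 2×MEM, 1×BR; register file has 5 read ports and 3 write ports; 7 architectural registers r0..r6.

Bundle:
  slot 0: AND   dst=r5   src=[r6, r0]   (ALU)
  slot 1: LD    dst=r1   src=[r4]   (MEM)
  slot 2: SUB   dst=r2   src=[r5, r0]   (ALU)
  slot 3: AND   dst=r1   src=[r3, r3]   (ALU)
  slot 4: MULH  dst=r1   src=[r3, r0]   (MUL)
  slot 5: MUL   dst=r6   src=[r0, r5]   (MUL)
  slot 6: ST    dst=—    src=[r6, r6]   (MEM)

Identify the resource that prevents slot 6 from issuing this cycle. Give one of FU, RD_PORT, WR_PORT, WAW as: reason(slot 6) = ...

reason(slot 6) = RD_PORT

#0 ALU src=r6,r0 dispatched  <A:1 Mu:1 Ld:2 B:1 rd:3 wr:2>
#1 MEM src=r4 dispatched  <A:1 Mu:1 Ld:1 B:1 rd:2 wr:1>
#2 ALU src=r5,r0 dispatched  <A:0 Mu:1 Ld:1 B:1 rd:0 wr:0>
#3 ALU src=r3,r3 held:FU  <A:0 Mu:1 Ld:1 B:1 rd:0 wr:0>
#4 MUL src=r3,r0 held:RD_PORT  <A:0 Mu:1 Ld:1 B:1 rd:0 wr:0>
#5 MUL src=r0,r5 held:RD_PORT  <A:0 Mu:1 Ld:1 B:1 rd:0 wr:0>
#6 MEM src=r6,r6 held:RD_PORT  <A:0 Mu:1 Ld:1 B:1 rd:0 wr:0>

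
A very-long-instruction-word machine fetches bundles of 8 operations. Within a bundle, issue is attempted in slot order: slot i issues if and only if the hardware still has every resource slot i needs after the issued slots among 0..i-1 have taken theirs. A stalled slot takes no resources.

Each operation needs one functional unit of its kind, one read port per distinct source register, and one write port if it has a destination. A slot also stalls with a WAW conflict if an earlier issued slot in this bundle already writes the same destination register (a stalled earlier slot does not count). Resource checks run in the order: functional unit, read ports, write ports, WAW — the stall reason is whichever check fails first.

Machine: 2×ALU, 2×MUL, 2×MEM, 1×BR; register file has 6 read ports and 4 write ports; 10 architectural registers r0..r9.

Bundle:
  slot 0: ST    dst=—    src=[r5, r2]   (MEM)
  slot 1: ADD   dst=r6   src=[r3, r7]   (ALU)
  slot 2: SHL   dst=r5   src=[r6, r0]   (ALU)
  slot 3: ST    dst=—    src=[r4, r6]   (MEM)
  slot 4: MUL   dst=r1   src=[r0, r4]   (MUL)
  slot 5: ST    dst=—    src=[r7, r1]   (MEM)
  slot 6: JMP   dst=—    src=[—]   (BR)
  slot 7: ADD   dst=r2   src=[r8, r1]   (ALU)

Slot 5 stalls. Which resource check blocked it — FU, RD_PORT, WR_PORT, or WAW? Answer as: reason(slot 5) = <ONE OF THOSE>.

slot 0 (MEM): ISSUE — free A2,Mu2,Ld1,B1 rp4 wp4
slot 1 (ALU): ISSUE — free A1,Mu2,Ld1,B1 rp2 wp3
slot 2 (ALU): ISSUE — free A0,Mu2,Ld1,B1 rp0 wp2
slot 3 (MEM): stall RD_PORT — free A0,Mu2,Ld1,B1 rp0 wp2
slot 4 (MUL): stall RD_PORT — free A0,Mu2,Ld1,B1 rp0 wp2
slot 5 (MEM): stall RD_PORT — free A0,Mu2,Ld1,B1 rp0 wp2
slot 6 (BR): ISSUE — free A0,Mu2,Ld1,B0 rp0 wp2
slot 7 (ALU): stall FU — free A0,Mu2,Ld1,B0 rp0 wp2

reason(slot 5) = RD_PORT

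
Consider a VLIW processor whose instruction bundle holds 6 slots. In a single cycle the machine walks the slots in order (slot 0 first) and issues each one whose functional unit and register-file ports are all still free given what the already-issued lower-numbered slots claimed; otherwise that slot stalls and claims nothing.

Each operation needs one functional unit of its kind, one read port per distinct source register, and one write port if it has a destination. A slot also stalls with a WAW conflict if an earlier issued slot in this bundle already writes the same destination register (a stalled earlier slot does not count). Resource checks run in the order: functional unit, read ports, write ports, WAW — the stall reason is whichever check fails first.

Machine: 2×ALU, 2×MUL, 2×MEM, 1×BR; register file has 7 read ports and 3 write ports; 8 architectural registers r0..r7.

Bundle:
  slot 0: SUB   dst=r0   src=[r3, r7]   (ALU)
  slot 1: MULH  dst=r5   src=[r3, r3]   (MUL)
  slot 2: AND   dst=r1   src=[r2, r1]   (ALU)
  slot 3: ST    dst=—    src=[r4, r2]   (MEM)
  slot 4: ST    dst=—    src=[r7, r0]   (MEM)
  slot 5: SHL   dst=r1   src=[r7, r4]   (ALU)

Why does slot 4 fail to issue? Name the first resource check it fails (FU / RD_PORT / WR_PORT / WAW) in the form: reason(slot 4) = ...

reason(slot 4) = RD_PORT

#0 ALU src=r3,r7 dispatched  <A:1 Mu:2 Ld:2 B:1 rd:5 wr:2>
#1 MUL src=r3,r3 dispatched  <A:1 Mu:1 Ld:2 B:1 rd:4 wr:1>
#2 ALU src=r2,r1 dispatched  <A:0 Mu:1 Ld:2 B:1 rd:2 wr:0>
#3 MEM src=r4,r2 dispatched  <A:0 Mu:1 Ld:1 B:1 rd:0 wr:0>
#4 MEM src=r7,r0 held:RD_PORT  <A:0 Mu:1 Ld:1 B:1 rd:0 wr:0>
#5 ALU src=r7,r4 held:FU  <A:0 Mu:1 Ld:1 B:1 rd:0 wr:0>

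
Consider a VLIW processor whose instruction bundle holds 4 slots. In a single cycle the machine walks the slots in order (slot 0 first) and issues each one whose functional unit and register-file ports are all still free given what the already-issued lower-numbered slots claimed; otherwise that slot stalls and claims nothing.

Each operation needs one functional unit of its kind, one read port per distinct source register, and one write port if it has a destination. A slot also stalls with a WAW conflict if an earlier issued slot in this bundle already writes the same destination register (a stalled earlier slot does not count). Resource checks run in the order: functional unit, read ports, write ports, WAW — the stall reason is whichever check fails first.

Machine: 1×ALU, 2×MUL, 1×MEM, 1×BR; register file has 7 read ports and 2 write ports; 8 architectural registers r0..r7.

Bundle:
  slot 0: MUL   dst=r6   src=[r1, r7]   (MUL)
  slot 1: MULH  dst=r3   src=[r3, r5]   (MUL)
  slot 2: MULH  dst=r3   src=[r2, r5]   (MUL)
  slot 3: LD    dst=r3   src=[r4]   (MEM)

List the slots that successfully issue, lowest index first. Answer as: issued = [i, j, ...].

slot 0 (MUL): ISSUE — free A1,Mu1,Ld1,B1 rp5 wp1
slot 1 (MUL): ISSUE — free A1,Mu0,Ld1,B1 rp3 wp0
slot 2 (MUL): stall FU — free A1,Mu0,Ld1,B1 rp3 wp0
slot 3 (MEM): stall WR_PORT — free A1,Mu0,Ld1,B1 rp3 wp0

issued = [0, 1]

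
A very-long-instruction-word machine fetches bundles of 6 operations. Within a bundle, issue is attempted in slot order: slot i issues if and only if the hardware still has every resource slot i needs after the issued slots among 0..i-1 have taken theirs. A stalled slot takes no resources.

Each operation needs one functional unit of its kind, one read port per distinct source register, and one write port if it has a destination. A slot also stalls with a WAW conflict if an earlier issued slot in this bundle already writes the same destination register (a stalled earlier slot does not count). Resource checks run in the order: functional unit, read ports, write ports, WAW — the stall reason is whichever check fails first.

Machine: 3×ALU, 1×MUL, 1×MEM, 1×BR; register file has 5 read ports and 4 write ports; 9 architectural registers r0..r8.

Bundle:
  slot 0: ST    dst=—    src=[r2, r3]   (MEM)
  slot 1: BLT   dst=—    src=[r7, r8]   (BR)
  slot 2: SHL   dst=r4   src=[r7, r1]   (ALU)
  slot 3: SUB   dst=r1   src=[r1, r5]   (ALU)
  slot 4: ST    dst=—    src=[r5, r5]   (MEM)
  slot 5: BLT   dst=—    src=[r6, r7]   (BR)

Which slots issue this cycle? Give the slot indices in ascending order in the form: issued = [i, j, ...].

issued = [0, 1]

#0 MEM src=r2,r3 dispatched  <A:3 Mu:1 Ld:0 B:1 rd:3 wr:4>
#1 BR src=r7,r8 dispatched  <A:3 Mu:1 Ld:0 B:0 rd:1 wr:4>
#2 ALU src=r7,r1 held:RD_PORT  <A:3 Mu:1 Ld:0 B:0 rd:1 wr:4>
#3 ALU src=r1,r5 held:RD_PORT  <A:3 Mu:1 Ld:0 B:0 rd:1 wr:4>
#4 MEM src=r5,r5 held:FU  <A:3 Mu:1 Ld:0 B:0 rd:1 wr:4>
#5 BR src=r6,r7 held:FU  <A:3 Mu:1 Ld:0 B:0 rd:1 wr:4>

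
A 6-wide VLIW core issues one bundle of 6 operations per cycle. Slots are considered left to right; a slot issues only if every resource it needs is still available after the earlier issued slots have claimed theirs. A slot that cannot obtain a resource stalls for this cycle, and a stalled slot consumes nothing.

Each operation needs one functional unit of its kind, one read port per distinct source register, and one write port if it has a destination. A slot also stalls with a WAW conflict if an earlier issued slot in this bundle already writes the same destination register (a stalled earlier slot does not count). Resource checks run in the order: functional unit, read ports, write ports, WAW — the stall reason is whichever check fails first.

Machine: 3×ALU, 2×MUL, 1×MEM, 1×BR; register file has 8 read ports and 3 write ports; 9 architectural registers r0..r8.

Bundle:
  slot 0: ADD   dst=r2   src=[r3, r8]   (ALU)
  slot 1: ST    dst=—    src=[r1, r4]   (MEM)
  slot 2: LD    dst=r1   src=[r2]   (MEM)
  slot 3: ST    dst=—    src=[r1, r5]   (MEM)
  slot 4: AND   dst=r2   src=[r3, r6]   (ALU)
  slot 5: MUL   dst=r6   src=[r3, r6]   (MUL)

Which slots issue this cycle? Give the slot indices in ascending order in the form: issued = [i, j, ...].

issued = [0, 1, 5]

[0] ALU needs rd=2 wr=1: ok; after: ALU=2 MUL=2 MEM=1 BR=1, R=6, W=2
[1] MEM needs rd=2 wr=0: ok; after: ALU=2 MUL=2 MEM=0 BR=1, R=4, W=2
[2] MEM needs rd=1 wr=1: FU; after: ALU=2 MUL=2 MEM=0 BR=1, R=4, W=2
[3] MEM needs rd=2 wr=0: FU; after: ALU=2 MUL=2 MEM=0 BR=1, R=4, W=2
[4] ALU needs rd=2 wr=1: WAW; after: ALU=2 MUL=2 MEM=0 BR=1, R=4, W=2
[5] MUL needs rd=2 wr=1: ok; after: ALU=2 MUL=1 MEM=0 BR=1, R=2, W=1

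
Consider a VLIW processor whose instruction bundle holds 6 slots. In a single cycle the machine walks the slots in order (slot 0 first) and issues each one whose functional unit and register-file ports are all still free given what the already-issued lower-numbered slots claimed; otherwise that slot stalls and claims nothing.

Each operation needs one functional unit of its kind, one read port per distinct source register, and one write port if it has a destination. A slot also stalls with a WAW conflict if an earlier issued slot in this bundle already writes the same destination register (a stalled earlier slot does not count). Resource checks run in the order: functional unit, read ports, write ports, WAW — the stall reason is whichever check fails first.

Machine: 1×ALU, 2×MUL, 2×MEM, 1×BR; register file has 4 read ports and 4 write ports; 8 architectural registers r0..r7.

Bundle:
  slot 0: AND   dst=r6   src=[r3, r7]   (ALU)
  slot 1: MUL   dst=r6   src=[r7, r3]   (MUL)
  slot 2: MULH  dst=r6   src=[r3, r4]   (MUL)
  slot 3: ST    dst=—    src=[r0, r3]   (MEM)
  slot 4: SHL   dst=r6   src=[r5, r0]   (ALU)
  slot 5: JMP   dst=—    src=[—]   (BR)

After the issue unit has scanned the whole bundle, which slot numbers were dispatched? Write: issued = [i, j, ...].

slot 0 (ALU): ISSUE — free A0,Mu2,Ld2,B1 rp2 wp3
slot 1 (MUL): stall WAW — free A0,Mu2,Ld2,B1 rp2 wp3
slot 2 (MUL): stall WAW — free A0,Mu2,Ld2,B1 rp2 wp3
slot 3 (MEM): ISSUE — free A0,Mu2,Ld1,B1 rp0 wp3
slot 4 (ALU): stall FU — free A0,Mu2,Ld1,B1 rp0 wp3
slot 5 (BR): ISSUE — free A0,Mu2,Ld1,B0 rp0 wp3

issued = [0, 3, 5]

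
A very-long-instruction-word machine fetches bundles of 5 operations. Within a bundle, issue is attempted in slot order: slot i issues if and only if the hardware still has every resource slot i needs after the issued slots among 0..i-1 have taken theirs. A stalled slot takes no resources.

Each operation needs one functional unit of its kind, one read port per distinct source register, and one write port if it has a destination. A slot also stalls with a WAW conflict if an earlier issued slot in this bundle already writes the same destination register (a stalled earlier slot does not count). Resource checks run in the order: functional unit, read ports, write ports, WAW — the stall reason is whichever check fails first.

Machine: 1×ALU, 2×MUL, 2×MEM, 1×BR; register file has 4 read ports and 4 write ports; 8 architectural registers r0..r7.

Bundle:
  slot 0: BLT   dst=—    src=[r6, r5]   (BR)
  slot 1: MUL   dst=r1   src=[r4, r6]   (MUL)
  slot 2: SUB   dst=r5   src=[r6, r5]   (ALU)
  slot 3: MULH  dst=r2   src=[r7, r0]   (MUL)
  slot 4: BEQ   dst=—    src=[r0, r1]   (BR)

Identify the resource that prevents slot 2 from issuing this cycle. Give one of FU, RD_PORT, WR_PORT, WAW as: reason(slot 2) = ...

  0. BR ⇒ go  {1A/2Mu/2Ld/0B | 2r 4w}
  1. MUL→r1 ⇒ go  {1A/1Mu/2Ld/0B | 0r 3w}
  2. ALU→r5 ⇒ no(RD_PORT)  {1A/1Mu/2Ld/0B | 0r 3w}
  3. MUL→r2 ⇒ no(RD_PORT)  {1A/1Mu/2Ld/0B | 0r 3w}
  4. BR ⇒ no(FU)  {1A/1Mu/2Ld/0B | 0r 3w}

reason(slot 2) = RD_PORT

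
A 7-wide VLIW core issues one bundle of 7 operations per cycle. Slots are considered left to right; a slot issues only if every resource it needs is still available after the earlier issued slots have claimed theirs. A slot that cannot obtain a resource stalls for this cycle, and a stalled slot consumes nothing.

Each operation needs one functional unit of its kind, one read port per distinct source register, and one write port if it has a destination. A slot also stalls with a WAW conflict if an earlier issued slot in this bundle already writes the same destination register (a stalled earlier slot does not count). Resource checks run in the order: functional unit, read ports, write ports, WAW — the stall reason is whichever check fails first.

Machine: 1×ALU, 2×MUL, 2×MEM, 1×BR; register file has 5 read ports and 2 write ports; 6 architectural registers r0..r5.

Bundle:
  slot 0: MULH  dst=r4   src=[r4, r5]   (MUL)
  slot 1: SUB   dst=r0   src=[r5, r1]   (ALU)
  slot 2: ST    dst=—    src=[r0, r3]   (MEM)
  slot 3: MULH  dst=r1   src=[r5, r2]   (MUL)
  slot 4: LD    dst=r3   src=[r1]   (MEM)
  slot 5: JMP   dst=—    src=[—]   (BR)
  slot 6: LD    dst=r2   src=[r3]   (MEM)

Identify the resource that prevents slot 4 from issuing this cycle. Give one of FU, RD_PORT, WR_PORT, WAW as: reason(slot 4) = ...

#0 MUL src=r4,r5 dispatched  <A:1 Mu:1 Ld:2 B:1 rd:3 wr:1>
#1 ALU src=r5,r1 dispatched  <A:0 Mu:1 Ld:2 B:1 rd:1 wr:0>
#2 MEM src=r0,r3 held:RD_PORT  <A:0 Mu:1 Ld:2 B:1 rd:1 wr:0>
#3 MUL src=r5,r2 held:RD_PORT  <A:0 Mu:1 Ld:2 B:1 rd:1 wr:0>
#4 MEM src=r1 held:WR_PORT  <A:0 Mu:1 Ld:2 B:1 rd:1 wr:0>
#5 BR src=- dispatched  <A:0 Mu:1 Ld:2 B:0 rd:1 wr:0>
#6 MEM src=r3 held:WR_PORT  <A:0 Mu:1 Ld:2 B:0 rd:1 wr:0>

reason(slot 4) = WR_PORT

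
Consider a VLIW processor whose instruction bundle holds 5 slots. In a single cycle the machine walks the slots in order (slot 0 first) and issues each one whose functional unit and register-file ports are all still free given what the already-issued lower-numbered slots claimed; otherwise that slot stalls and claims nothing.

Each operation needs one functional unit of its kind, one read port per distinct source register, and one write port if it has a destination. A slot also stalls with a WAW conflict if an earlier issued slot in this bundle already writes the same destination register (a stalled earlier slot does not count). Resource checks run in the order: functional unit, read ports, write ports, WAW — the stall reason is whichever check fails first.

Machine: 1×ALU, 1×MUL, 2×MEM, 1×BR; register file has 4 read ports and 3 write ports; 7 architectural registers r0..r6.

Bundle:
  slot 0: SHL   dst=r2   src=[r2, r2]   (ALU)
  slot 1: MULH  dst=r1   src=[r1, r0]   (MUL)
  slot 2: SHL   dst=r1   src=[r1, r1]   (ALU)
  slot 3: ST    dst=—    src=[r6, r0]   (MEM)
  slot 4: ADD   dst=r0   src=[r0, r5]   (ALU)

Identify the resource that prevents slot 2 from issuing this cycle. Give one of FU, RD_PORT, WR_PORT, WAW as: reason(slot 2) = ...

reason(slot 2) = FU

  0. ALU→r2 ⇒ go  {0A/1Mu/2Ld/1B | 3r 2w}
  1. MUL→r1 ⇒ go  {0A/0Mu/2Ld/1B | 1r 1w}
  2. ALU→r1 ⇒ no(FU)  {0A/0Mu/2Ld/1B | 1r 1w}
  3. MEM ⇒ no(RD_PORT)  {0A/0Mu/2Ld/1B | 1r 1w}
  4. ALU→r0 ⇒ no(FU)  {0A/0Mu/2Ld/1B | 1r 1w}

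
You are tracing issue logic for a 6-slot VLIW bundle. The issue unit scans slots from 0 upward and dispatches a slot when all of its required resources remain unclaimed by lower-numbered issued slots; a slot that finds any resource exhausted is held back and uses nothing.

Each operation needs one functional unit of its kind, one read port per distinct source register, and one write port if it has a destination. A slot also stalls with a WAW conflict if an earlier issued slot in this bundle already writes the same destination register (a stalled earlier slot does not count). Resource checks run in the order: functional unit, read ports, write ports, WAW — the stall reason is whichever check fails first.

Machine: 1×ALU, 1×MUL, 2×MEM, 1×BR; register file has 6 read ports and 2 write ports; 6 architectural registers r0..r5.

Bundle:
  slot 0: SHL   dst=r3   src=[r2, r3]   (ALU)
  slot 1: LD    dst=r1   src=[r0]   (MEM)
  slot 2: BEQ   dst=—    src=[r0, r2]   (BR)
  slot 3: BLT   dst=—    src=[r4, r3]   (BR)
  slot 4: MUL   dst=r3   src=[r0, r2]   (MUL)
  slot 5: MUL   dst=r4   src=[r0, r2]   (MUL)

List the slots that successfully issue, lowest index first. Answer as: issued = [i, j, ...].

issued = [0, 1, 2]

[0] ALU needs rd=2 wr=1: ok; after: ALU=0 MUL=1 MEM=2 BR=1, R=4, W=1
[1] MEM needs rd=1 wr=1: ok; after: ALU=0 MUL=1 MEM=1 BR=1, R=3, W=0
[2] BR needs rd=2 wr=0: ok; after: ALU=0 MUL=1 MEM=1 BR=0, R=1, W=0
[3] BR needs rd=2 wr=0: FU; after: ALU=0 MUL=1 MEM=1 BR=0, R=1, W=0
[4] MUL needs rd=2 wr=1: RD_PORT; after: ALU=0 MUL=1 MEM=1 BR=0, R=1, W=0
[5] MUL needs rd=2 wr=1: RD_PORT; after: ALU=0 MUL=1 MEM=1 BR=0, R=1, W=0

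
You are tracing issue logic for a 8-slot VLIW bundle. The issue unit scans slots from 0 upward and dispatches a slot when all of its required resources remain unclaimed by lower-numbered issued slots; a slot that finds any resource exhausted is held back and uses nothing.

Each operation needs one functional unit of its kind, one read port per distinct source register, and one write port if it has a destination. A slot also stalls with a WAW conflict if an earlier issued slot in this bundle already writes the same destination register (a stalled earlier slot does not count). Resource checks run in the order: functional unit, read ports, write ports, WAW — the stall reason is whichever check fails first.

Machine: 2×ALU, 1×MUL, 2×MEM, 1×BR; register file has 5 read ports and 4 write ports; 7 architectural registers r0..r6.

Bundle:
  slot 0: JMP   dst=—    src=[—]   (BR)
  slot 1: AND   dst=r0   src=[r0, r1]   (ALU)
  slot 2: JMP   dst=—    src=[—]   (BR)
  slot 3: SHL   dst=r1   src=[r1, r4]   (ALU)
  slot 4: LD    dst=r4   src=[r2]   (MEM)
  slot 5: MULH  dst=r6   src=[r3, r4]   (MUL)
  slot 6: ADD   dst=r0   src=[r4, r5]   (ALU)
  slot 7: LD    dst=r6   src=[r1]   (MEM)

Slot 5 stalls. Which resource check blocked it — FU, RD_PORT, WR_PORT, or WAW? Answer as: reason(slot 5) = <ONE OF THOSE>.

reason(slot 5) = RD_PORT

#0 BR src=- dispatched  <A:2 Mu:1 Ld:2 B:0 rd:5 wr:4>
#1 ALU src=r0,r1 dispatched  <A:1 Mu:1 Ld:2 B:0 rd:3 wr:3>
#2 BR src=- held:FU  <A:1 Mu:1 Ld:2 B:0 rd:3 wr:3>
#3 ALU src=r1,r4 dispatched  <A:0 Mu:1 Ld:2 B:0 rd:1 wr:2>
#4 MEM src=r2 dispatched  <A:0 Mu:1 Ld:1 B:0 rd:0 wr:1>
#5 MUL src=r3,r4 held:RD_PORT  <A:0 Mu:1 Ld:1 B:0 rd:0 wr:1>
#6 ALU src=r4,r5 held:FU  <A:0 Mu:1 Ld:1 B:0 rd:0 wr:1>
#7 MEM src=r1 held:RD_PORT  <A:0 Mu:1 Ld:1 B:0 rd:0 wr:1>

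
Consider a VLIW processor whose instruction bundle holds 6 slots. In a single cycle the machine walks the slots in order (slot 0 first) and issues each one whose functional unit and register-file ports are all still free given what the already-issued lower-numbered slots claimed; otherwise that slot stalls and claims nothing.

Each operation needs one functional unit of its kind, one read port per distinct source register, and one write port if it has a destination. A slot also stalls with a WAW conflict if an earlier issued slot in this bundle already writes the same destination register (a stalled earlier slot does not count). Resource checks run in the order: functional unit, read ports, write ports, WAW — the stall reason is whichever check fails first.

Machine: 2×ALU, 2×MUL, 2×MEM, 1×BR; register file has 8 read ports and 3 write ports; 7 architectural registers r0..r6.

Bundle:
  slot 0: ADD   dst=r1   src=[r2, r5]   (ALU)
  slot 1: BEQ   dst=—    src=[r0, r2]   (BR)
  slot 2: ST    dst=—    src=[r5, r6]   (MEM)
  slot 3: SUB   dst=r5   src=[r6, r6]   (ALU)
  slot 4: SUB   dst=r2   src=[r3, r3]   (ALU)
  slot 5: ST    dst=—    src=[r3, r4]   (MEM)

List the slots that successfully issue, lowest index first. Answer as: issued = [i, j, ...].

issued = [0, 1, 2, 3]

[0] ALU needs rd=2 wr=1: ok; after: ALU=1 MUL=2 MEM=2 BR=1, R=6, W=2
[1] BR needs rd=2 wr=0: ok; after: ALU=1 MUL=2 MEM=2 BR=0, R=4, W=2
[2] MEM needs rd=2 wr=0: ok; after: ALU=1 MUL=2 MEM=1 BR=0, R=2, W=2
[3] ALU needs rd=1 wr=1: ok; after: ALU=0 MUL=2 MEM=1 BR=0, R=1, W=1
[4] ALU needs rd=1 wr=1: FU; after: ALU=0 MUL=2 MEM=1 BR=0, R=1, W=1
[5] MEM needs rd=2 wr=0: RD_PORT; after: ALU=0 MUL=2 MEM=1 BR=0, R=1, W=1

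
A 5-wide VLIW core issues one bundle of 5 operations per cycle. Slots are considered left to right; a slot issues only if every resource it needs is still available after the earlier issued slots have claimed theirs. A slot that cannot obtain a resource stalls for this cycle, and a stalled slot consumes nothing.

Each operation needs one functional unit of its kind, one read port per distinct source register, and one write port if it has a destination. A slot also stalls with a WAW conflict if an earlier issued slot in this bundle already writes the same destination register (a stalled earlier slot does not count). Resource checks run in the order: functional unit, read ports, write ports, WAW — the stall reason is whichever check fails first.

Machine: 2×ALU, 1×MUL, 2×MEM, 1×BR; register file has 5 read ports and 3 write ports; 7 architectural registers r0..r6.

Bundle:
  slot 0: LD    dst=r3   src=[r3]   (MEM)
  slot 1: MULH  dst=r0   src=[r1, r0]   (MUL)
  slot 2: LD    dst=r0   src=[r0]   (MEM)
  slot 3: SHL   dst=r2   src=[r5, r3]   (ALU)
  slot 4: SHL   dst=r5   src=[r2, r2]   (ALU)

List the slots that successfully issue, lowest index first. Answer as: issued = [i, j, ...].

issued = [0, 1, 3]

[0] MEM needs rd=1 wr=1: ok; after: ALU=2 MUL=1 MEM=1 BR=1, R=4, W=2
[1] MUL needs rd=2 wr=1: ok; after: ALU=2 MUL=0 MEM=1 BR=1, R=2, W=1
[2] MEM needs rd=1 wr=1: WAW; after: ALU=2 MUL=0 MEM=1 BR=1, R=2, W=1
[3] ALU needs rd=2 wr=1: ok; after: ALU=1 MUL=0 MEM=1 BR=1, R=0, W=0
[4] ALU needs rd=1 wr=1: RD_PORT; after: ALU=1 MUL=0 MEM=1 BR=1, R=0, W=0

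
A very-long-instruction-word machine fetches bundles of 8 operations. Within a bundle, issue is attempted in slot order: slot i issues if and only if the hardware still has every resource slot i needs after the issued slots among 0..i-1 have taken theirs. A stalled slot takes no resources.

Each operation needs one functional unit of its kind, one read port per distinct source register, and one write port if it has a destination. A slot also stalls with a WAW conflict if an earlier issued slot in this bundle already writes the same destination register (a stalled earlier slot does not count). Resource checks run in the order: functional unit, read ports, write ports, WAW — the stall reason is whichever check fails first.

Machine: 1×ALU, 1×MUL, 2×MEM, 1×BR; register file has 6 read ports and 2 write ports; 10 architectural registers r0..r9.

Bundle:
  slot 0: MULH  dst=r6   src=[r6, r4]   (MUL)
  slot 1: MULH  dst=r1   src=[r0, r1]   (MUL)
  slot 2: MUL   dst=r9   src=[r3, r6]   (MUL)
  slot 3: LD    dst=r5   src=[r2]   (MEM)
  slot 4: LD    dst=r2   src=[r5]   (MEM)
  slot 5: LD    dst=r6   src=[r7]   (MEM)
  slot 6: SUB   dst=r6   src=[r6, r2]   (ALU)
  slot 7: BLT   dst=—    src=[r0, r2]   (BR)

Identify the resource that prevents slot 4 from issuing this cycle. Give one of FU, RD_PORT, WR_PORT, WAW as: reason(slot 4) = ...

#0 MUL src=r6,r4 dispatched  <A:1 Mu:0 Ld:2 B:1 rd:4 wr:1>
#1 MUL src=r0,r1 held:FU  <A:1 Mu:0 Ld:2 B:1 rd:4 wr:1>
#2 MUL src=r3,r6 held:FU  <A:1 Mu:0 Ld:2 B:1 rd:4 wr:1>
#3 MEM src=r2 dispatched  <A:1 Mu:0 Ld:1 B:1 rd:3 wr:0>
#4 MEM src=r5 held:WR_PORT  <A:1 Mu:0 Ld:1 B:1 rd:3 wr:0>
#5 MEM src=r7 held:WR_PORT  <A:1 Mu:0 Ld:1 B:1 rd:3 wr:0>
#6 ALU src=r6,r2 held:WR_PORT  <A:1 Mu:0 Ld:1 B:1 rd:3 wr:0>
#7 BR src=r0,r2 dispatched  <A:1 Mu:0 Ld:1 B:0 rd:1 wr:0>

reason(slot 4) = WR_PORT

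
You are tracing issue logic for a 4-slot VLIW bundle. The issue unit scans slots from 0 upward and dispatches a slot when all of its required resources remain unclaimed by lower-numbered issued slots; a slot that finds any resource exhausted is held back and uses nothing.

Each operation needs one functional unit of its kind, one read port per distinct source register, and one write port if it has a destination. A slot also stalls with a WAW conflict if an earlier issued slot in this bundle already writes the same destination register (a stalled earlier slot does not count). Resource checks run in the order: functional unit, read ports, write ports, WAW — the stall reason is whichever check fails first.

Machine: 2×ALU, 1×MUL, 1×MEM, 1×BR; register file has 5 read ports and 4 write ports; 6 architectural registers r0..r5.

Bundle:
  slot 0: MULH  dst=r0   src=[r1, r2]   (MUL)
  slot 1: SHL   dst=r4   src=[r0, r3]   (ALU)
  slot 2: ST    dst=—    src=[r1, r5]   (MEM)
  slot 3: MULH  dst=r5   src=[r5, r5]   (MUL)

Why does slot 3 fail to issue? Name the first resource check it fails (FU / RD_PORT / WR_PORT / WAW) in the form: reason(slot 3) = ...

reason(slot 3) = FU

  0. MUL→r0 ⇒ go  {2A/0Mu/1Ld/1B | 3r 3w}
  1. ALU→r4 ⇒ go  {1A/0Mu/1Ld/1B | 1r 2w}
  2. MEM ⇒ no(RD_PORT)  {1A/0Mu/1Ld/1B | 1r 2w}
  3. MUL→r5 ⇒ no(FU)  {1A/0Mu/1Ld/1B | 1r 2w}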